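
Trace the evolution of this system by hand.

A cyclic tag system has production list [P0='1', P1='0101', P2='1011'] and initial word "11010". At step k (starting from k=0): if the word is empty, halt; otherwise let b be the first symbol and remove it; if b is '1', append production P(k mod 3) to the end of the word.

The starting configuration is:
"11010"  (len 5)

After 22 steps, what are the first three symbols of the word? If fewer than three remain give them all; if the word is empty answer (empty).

k=0  "11010"  (len 5)
k=1  "10101"  (len 5)
k=2  "01010101"  (len 8)
k=3  "1010101"  (len 7)
k=4  "0101011"  (len 7)
k=5  "101011"  (len 6)
k=6  "010111011"  (len 9)
k=7  "10111011"  (len 8)
k=8  "01110110101"  (len 11)
k=9  "1110110101"  (len 10)
k=10  "1101101011"  (len 10)
k=11  "1011010110101"  (len 13)
k=12  "0110101101011011"  (len 16)
k=13  "110101101011011"  (len 15)
k=14  "101011010110110101"  (len 18)
k=15  "010110101101101011011"  (len 21)
k=16  "10110101101101011011"  (len 20)
k=17  "01101011011010110110101"  (len 23)
k=18  "1101011011010110110101"  (len 22)
k=19  "1010110110101101101011"  (len 22)
k=20  "0101101101011011010110101"  (len 25)
k=21  "101101101011011010110101"  (len 24)
k=22  "011011010110110101101011"  (len 24)

011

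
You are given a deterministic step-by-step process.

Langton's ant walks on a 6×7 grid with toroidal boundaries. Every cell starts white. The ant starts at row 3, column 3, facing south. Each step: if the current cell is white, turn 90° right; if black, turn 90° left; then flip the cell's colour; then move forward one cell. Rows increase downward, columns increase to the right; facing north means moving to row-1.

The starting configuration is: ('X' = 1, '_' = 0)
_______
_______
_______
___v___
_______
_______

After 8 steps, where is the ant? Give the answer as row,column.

[0] _______
_______
_______
___v___
_______
_______
[1] _______
_______
_______
__<X___
_______
_______
[2] _______
_______
__^____
__XX___
_______
_______
[3] _______
_______
__X>___
__XX___
_______
_______
[4] _______
_______
__XX___
__Xv___
_______
_______
[5] _______
_______
__XX___
__X_>__
_______
_______
[6] _______
_______
__XX___
__X_X__
____v__
_______
[7] _______
_______
__XX___
__X_X__
___<X__
_______
[8] _______
_______
__XX___
__X^X__
___XX__
_______

3,3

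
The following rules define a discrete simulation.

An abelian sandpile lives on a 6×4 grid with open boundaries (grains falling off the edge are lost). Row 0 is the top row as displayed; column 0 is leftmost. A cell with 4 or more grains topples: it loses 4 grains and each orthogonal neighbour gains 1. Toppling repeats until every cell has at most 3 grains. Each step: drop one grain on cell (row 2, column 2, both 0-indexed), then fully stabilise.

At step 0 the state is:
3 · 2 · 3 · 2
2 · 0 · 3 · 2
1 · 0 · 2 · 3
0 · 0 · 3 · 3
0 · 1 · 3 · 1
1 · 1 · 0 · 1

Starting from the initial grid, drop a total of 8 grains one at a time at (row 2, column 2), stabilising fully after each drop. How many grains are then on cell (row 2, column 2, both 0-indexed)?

k=0  3 · 2 · 3 · 2
2 · 0 · 3 · 2
1 · 0 · 2 · 3
0 · 0 · 3 · 3
0 · 1 · 3 · 1
1 · 1 · 0 · 1
k=1  3 · 2 · 3 · 2
2 · 0 · 3 · 2
1 · 0 · 3 · 3
0 · 0 · 3 · 3
0 · 1 · 3 · 1
1 · 1 · 0 · 1
k=2  3 · 3 · 1 · 0
2 · 1 · 2 · 1
1 · 1 · 3 · 2
0 · 1 · 2 · 1
0 · 2 · 0 · 3
1 · 1 · 1 · 1
k=3  3 · 3 · 1 · 0
2 · 1 · 3 · 1
1 · 2 · 0 · 3
0 · 1 · 3 · 1
0 · 2 · 0 · 3
1 · 1 · 1 · 1
k=4  3 · 3 · 1 · 0
2 · 1 · 3 · 1
1 · 2 · 1 · 3
0 · 1 · 3 · 1
0 · 2 · 0 · 3
1 · 1 · 1 · 1
k=5  3 · 3 · 1 · 0
2 · 1 · 3 · 1
1 · 2 · 2 · 3
0 · 1 · 3 · 1
0 · 2 · 0 · 3
1 · 1 · 1 · 1
k=6  3 · 3 · 1 · 0
2 · 1 · 3 · 1
1 · 2 · 3 · 3
0 · 1 · 3 · 1
0 · 2 · 0 · 3
1 · 1 · 1 · 1
k=7  3 · 3 · 2 · 0
2 · 2 · 0 · 3
1 · 3 · 3 · 0
0 · 2 · 0 · 3
0 · 2 · 1 · 3
1 · 1 · 1 · 1
k=8  3 · 3 · 2 · 0
2 · 3 · 1 · 3
2 · 0 · 1 · 1
0 · 3 · 1 · 3
0 · 2 · 1 · 3
1 · 1 · 1 · 1

1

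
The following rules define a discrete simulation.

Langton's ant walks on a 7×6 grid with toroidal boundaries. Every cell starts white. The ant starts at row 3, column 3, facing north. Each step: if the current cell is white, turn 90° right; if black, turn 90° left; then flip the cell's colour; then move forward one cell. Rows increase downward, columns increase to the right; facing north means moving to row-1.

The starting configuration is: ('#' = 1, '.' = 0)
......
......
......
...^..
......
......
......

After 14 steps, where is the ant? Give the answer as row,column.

4,2

step 0: ......
......
......
...^..
......
......
......
step 1: ......
......
......
...#>.
......
......
......
step 2: ......
......
......
...##.
....v.
......
......
step 3: ......
......
......
...##.
...<#.
......
......
step 4: ......
......
......
...^#.
...##.
......
......
step 5: ......
......
......
..<.#.
...##.
......
......
step 6: ......
......
..^...
..#.#.
...##.
......
......
step 7: ......
......
..#>..
..#.#.
...##.
......
......
step 8: ......
......
..##..
..#v#.
...##.
......
......
step 9: ......
......
..##..
..<##.
...##.
......
......
step 10: ......
......
..##..
...##.
..v##.
......
......
step 11: ......
......
..##..
...##.
.<###.
......
......
step 12: ......
......
..##..
.^.##.
.####.
......
......
step 13: ......
......
..##..
.#>##.
.####.
......
......
step 14: ......
......
..##..
.####.
.#v##.
......
......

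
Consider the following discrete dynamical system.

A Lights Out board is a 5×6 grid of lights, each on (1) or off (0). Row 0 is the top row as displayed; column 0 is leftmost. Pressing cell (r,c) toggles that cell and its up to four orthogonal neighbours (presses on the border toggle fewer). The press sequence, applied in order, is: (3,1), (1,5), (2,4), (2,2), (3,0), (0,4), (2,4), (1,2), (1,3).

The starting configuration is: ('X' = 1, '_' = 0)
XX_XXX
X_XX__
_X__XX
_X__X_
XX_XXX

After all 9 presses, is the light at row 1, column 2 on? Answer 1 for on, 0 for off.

t=0: XX_XXX
X_XX__
_X__XX
_X__X_
XX_XXX
t=1: XX_XXX
X_XX__
____XX
X_X_X_
X__XXX
t=2: XX_XX_
X_XXXX
____X_
X_X_X_
X__XXX
t=3: XX_XX_
X_XX_X
___X_X
X_X___
X__XXX
t=4: XX_XX_
X__X_X
_XX__X
X_____
X__XXX
t=5: XX_XX_
X__X_X
XXX__X
_X____
___XXX
t=6: XX___X
X__XXX
XXX__X
_X____
___XXX
t=7: XX___X
X__X_X
XXXXX_
_X__X_
___XXX
t=8: XXX__X
XXX__X
XX_XX_
_X__X_
___XXX
t=9: XXXX_X
XX_XXX
XX__X_
_X__X_
___XXX

0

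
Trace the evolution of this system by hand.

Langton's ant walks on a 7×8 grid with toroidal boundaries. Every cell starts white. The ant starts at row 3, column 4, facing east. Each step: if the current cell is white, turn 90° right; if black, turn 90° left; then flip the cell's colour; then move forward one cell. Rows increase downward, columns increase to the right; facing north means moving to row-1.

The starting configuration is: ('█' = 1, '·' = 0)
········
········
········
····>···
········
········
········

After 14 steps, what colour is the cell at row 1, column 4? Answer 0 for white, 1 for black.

1

[0] ········
········
········
····>···
········
········
········
[1] ········
········
········
····█···
····v···
········
········
[2] ········
········
········
····█···
···<█···
········
········
[3] ········
········
········
···^█···
···██···
········
········
[4] ········
········
········
···█>···
···██···
········
········
[5] ········
········
····^···
···█····
···██···
········
········
[6] ········
········
····█>··
···█····
···██···
········
········
[7] ········
········
····██··
···█·v··
···██···
········
········
[8] ········
········
····██··
···█<█··
···██···
········
········
[9] ········
········
····^█··
···███··
···██···
········
········
[10] ········
········
···<·█··
···███··
···██···
········
········
[11] ········
···^····
···█·█··
···███··
···██···
········
········
[12] ········
···█>···
···█·█··
···███··
···██···
········
········
[13] ········
···██···
···█v█··
···███··
···██···
········
········
[14] ········
···██···
···<██··
···███··
···██···
········
········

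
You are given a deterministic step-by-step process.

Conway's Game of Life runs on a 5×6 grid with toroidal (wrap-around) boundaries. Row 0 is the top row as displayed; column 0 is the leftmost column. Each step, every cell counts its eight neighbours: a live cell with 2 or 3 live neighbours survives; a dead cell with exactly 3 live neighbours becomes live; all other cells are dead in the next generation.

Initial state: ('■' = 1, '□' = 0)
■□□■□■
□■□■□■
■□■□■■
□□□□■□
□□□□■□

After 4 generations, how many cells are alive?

t=0: ■□□■□■
□■□■□■
■□■□■■
□□□□■□
□□□□■□
t=1: ■□■■□■
□■□■□□
■■■□□□
□□□□■□
□□□■■□
t=2: ■■□□□■
□□□■■■
■■■■□□
□■■□■■
□□■□□□
t=3: ■■■■□■
□□□■□□
□□□□□□
□□□□■■
□□■■■□
t=4: ■■□□□■
■■□■■□
□□□□■□
□□□□■■
□□□□□□

10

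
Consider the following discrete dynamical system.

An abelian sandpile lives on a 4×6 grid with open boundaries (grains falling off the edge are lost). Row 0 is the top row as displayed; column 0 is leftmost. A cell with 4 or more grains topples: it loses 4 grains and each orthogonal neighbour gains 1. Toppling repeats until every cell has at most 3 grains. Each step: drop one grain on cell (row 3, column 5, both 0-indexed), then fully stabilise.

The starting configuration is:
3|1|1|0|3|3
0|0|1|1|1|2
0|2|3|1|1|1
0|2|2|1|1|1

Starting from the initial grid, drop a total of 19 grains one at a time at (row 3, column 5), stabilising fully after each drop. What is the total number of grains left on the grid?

38

step 0: 3|1|1|0|3|3
0|0|1|1|1|2
0|2|3|1|1|1
0|2|2|1|1|1
step 1: 3|1|1|0|3|3
0|0|1|1|1|2
0|2|3|1|1|1
0|2|2|1|1|2
step 2: 3|1|1|0|3|3
0|0|1|1|1|2
0|2|3|1|1|1
0|2|2|1|1|3
step 3: 3|1|1|0|3|3
0|0|1|1|1|2
0|2|3|1|1|2
0|2|2|1|2|0
step 4: 3|1|1|0|3|3
0|0|1|1|1|2
0|2|3|1|1|2
0|2|2|1|2|1
step 5: 3|1|1|0|3|3
0|0|1|1|1|2
0|2|3|1|1|2
0|2|2|1|2|2
step 6: 3|1|1|0|3|3
0|0|1|1|1|2
0|2|3|1|1|2
0|2|2|1|2|3
step 7: 3|1|1|0|3|3
0|0|1|1|1|2
0|2|3|1|1|3
0|2|2|1|3|0
step 8: 3|1|1|0|3|3
0|0|1|1|1|2
0|2|3|1|1|3
0|2|2|1|3|1
step 9: 3|1|1|0|3|3
0|0|1|1|1|2
0|2|3|1|1|3
0|2|2|1|3|2
step 10: 3|1|1|0|3|3
0|0|1|1|1|2
0|2|3|1|1|3
0|2|2|1|3|3
step 11: 3|1|1|0|3|3
0|0|1|1|1|3
0|2|3|1|3|0
0|2|2|2|0|2
step 12: 3|1|1|0|3|3
0|0|1|1|1|3
0|2|3|1|3|0
0|2|2|2|0|3
step 13: 3|1|1|0|3|3
0|0|1|1|1|3
0|2|3|1|3|1
0|2|2|2|1|0
step 14: 3|1|1|0|3|3
0|0|1|1|1|3
0|2|3|1|3|1
0|2|2|2|1|1
step 15: 3|1|1|0|3|3
0|0|1|1|1|3
0|2|3|1|3|1
0|2|2|2|1|2
step 16: 3|1|1|0|3|3
0|0|1|1|1|3
0|2|3|1|3|1
0|2|2|2|1|3
step 17: 3|1|1|0|3|3
0|0|1|1|1|3
0|2|3|1|3|2
0|2|2|2|2|0
step 18: 3|1|1|0|3|3
0|0|1|1|1|3
0|2|3|1|3|2
0|2|2|2|2|1
step 19: 3|1|1|0|3|3
0|0|1|1|1|3
0|2|3|1|3|2
0|2|2|2|2|2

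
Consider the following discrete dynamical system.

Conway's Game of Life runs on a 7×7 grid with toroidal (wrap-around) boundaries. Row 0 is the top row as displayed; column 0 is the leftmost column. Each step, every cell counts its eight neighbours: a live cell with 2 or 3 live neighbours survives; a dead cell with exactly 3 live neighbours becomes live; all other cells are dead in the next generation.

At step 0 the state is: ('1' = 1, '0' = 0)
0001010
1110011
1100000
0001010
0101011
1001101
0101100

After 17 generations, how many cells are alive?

gen 0: 0001010
1110011
1100000
0001010
0101011
1001101
0101100
gen 1: 0001010
0010110
0000110
0100010
0001000
0100001
1000001
gen 2: 0001010
0000001
0001001
0000010
1010000
0000001
1000011
gen 3: 1000110
0000111
0000011
0000001
0000001
0100010
1000110
gen 4: 1001000
1000000
1000100
1000001
1000011
1000110
1100000
gen 5: 1000001
1100001
1100000
0100000
0100100
0000110
1100100
gen 6: 0000010
0000000
0010001
0110000
0000110
1101110
1100100
gen 7: 0000000
0000000
0110000
0111010
1000011
1111000
1111000
gen 8: 0110000
0000000
0101000
0001110
0000010
0001100
1001000
gen 9: 0110000
0100000
0011000
0011010
0000010
0001100
0101100
gen 10: 1101000
0101000
0101100
0011000
0010010
0011010
0100100
gen 11: 1101100
0101000
0100100
0100000
0100000
0111010
1100100
gen 12: 0001100
0101000
1100000
1110000
1100000
0001100
0000011
gen 13: 0011110
1101100
0000000
0010001
1001000
1000111
0000010
gen 14: 0110011
0100010
1111000
0000000
1101100
1000110
0000000
gen 15: 1110011
0001110
1110000
0000100
1101111
1101111
1100100
gen 16: 0010000
0001110
0110010
0000100
0100000
0000000
0000000
gen 17: 0001100
0101110
0010010
0110000
0000000
0000000
0000000

10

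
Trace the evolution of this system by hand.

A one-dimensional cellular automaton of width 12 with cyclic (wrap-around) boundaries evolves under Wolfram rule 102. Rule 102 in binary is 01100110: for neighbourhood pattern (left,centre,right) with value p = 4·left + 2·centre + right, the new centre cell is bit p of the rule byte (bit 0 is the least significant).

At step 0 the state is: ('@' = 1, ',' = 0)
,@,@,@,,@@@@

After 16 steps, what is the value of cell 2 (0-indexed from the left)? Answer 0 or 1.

0

0) ,@,@,@,,@@@@
1) @@@@@@,@,,,@
2) ,,,,,@@@,,@,
3) ,,,,@,,@,@@,
4) ,,,@@,@@@,@,
5) ,,@,@@,,@@@,
6) ,@@@,@,@,,@,
7) @,,@@@@@,@@,
8) @,@,,,,@@,@@
9) @@@,,,@,@@,,
10) ,,@,,@@@,@,@
11) ,@@,@,,@@@@@
12) @,@@@,@,,,,@
13) @@,,@@@,,,@,
14) ,@,@,,@,,@@@
15) @@@@,@@,@,,@
16) ,,,@@,@@@,@,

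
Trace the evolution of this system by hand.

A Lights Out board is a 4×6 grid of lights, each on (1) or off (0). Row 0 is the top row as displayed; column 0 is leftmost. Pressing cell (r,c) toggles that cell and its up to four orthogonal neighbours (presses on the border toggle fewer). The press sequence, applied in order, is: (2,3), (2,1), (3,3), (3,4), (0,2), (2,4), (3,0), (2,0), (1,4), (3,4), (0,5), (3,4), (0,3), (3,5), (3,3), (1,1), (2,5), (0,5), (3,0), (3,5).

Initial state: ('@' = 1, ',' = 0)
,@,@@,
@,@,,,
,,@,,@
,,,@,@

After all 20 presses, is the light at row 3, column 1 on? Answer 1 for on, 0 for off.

1

k=0  ,@,@@,
@,@,,,
,,@,,@
,,,@,@
k=1  ,@,@@,
@,@@,,
,,,@@@
,,,,,@
k=2  ,@,@@,
@@@@,,
@@@@@@
,@,,,@
k=3  ,@,@@,
@@@@,,
@@@,@@
,@@@@@
k=4  ,@,@@,
@@@@,,
@@@,,@
,@@,,,
k=5  ,,@,@,
@@,@,,
@@@,,@
,@@,,,
k=6  ,,@,@,
@@,@@,
@@@@@,
,@@,@,
k=7  ,,@,@,
@@,@@,
,@@@@,
@,@,@,
k=8  ,,@,@,
,@,@@,
@,@@@,
,,@,@,
k=9  ,,@,,,
,@,,,@
@,@@,,
,,@,@,
k=10  ,,@,,,
,@,,,@
@,@@@,
,,@@,@
k=11  ,,@,@@
,@,,,,
@,@@@,
,,@@,@
k=12  ,,@,@@
,@,,,,
@,@@,,
,,@,@,
k=13  ,,,@,@
,@,@,,
@,@@,,
,,@,@,
k=14  ,,,@,@
,@,@,,
@,@@,@
,,@,,@
k=15  ,,,@,@
,@,@,,
@,@,,@
,,,@@@
k=16  ,@,@,@
@,@@,,
@@@,,@
,,,@@@
k=17  ,@,@,@
@,@@,@
@@@,@,
,,,@@,
k=18  ,@,@@,
@,@@,,
@@@,@,
,,,@@,
k=19  ,@,@@,
@,@@,,
,@@,@,
@@,@@,
k=20  ,@,@@,
@,@@,,
,@@,@@
@@,@,@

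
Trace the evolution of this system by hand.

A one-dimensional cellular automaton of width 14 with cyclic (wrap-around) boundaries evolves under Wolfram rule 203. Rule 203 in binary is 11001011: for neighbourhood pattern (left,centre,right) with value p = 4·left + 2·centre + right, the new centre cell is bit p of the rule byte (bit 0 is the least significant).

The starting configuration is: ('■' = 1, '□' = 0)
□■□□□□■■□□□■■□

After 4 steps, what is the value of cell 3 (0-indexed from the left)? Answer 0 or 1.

[0] □■□□□□■■□□□■■□
[1] ■□□■■■■■□■■■■□
[2] □□■■■■■■□■■■■□
[3] ■■■■■■■■□■■■■□
[4] ■■■■■■■■□■■■■□

1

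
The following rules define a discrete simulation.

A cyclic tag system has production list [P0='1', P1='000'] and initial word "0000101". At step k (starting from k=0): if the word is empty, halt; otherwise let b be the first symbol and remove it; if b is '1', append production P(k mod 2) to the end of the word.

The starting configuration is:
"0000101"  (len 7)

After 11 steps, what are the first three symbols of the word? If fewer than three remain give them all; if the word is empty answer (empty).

gen 0: "0000101"  (len 7)
gen 1: "000101"  (len 6)
gen 2: "00101"  (len 5)
gen 3: "0101"  (len 4)
gen 4: "101"  (len 3)
gen 5: "011"  (len 3)
gen 6: "11"  (len 2)
gen 7: "11"  (len 2)
gen 8: "1000"  (len 4)
gen 9: "0001"  (len 4)
gen 10: "001"  (len 3)
gen 11: "01"  (len 2)

01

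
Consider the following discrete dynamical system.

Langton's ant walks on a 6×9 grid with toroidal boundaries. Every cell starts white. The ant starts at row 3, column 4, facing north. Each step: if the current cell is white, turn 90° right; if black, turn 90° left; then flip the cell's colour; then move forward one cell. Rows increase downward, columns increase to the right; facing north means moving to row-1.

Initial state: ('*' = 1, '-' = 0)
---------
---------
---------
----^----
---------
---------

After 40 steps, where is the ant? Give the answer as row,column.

[0] ---------
---------
---------
----^----
---------
---------
[1] ---------
---------
---------
----*>---
---------
---------
[2] ---------
---------
---------
----**---
-----v---
---------
[3] ---------
---------
---------
----**---
----<*---
---------
[4] ---------
---------
---------
----^*---
----**---
---------
[5] ---------
---------
---------
---<-*---
----**---
---------
[6] ---------
---------
---^-----
---*-*---
----**---
---------
[7] ---------
---------
---*>----
---*-*---
----**---
---------
[8] ---------
---------
---**----
---*v*---
----**---
---------
[9] ---------
---------
---**----
---<**---
----**---
---------
[10] ---------
---------
---**----
----**---
---v**---
---------
[11] ---------
---------
---**----
----**---
--<***---
---------
[12] ---------
---------
---**----
--^-**---
--****---
---------
[13] ---------
---------
---**----
--*>**---
--****---
---------
[14] ---------
---------
---**----
--****---
--*v**---
---------
[15] ---------
---------
---**----
--****---
--*->*---
---------
[16] ---------
---------
---**----
--**^*---
--*--*---
---------
[17] ---------
---------
---**----
--*<-*---
--*--*---
---------
[18] ---------
---------
---**----
--*--*---
--*v-*---
---------
[19] ---------
---------
---**----
--*--*---
--<*-*---
---------
[20] ---------
---------
---**----
--*--*---
---*-*---
--v------
[21] ---------
---------
---**----
--*--*---
---*-*---
-<*------
[22] ---------
---------
---**----
--*--*---
-^-*-*---
-**------
[23] ---------
---------
---**----
--*--*---
-*>*-*---
-**------
[24] ---------
---------
---**----
--*--*---
-***-*---
-*v------
[25] ---------
---------
---**----
--*--*---
-***-*---
-*->-----
[26] ---v-----
---------
---**----
--*--*---
-***-*---
-*-*-----
[27] --<*-----
---------
---**----
--*--*---
-***-*---
-*-*-----
[28] --**-----
---------
---**----
--*--*---
-***-*---
-*^*-----
[29] --**-----
---------
---**----
--*--*---
-***-*---
-**>-----
[30] --**-----
---------
---**----
--*--*---
-**^-*---
-**------
[31] --**-----
---------
---**----
--*--*---
-*<--*---
-**------
[32] --**-----
---------
---**----
--*--*---
-*---*---
-*v------
[33] --**-----
---------
---**----
--*--*---
-*---*---
-*->-----
[34] --*v-----
---------
---**----
--*--*---
-*---*---
-*-*-----
[35] --*->----
---------
---**----
--*--*---
-*---*---
-*-*-----
[36] --*-*----
----v----
---**----
--*--*---
-*---*---
-*-*-----
[37] --*-*----
---<*----
---**----
--*--*---
-*---*---
-*-*-----
[38] --*^*----
---**----
---**----
--*--*---
-*---*---
-*-*-----
[39] --**>----
---**----
---**----
--*--*---
-*---*---
-*-*-----
[40] --**-----
---**----
---**----
--*--*---
-*---*---
-*-*^----

5,4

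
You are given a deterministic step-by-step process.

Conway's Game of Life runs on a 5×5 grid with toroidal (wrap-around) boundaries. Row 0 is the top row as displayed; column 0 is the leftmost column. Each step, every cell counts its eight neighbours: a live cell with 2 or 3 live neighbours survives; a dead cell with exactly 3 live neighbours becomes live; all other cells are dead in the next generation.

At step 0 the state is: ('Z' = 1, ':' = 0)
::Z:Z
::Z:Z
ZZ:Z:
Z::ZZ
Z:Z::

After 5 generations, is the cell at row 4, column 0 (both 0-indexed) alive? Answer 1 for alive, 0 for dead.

gen 0: ::Z:Z
::Z:Z
ZZ:Z:
Z::ZZ
Z:Z::
gen 1: Z:Z:Z
::Z:Z
:Z:::
:::Z:
Z:Z::
gen 2: Z:Z:Z
::Z:Z
::ZZ:
:ZZ::
Z:Z::
gen 3: Z:Z:Z
Z:Z:Z
:::::
:::::
Z:Z:Z
gen 4: ::Z::
Z:::Z
:::::
:::::
Z:::Z
gen 5: :Z:Z:
:::::
:::::
:::::
:::::

0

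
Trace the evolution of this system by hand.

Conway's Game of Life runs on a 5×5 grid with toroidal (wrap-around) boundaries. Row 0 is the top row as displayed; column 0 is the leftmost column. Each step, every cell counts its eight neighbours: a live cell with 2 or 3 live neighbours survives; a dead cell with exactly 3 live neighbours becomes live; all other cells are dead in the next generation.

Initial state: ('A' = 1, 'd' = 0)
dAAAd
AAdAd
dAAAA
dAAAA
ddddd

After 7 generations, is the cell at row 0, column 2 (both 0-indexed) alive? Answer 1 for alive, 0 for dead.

gen 0: dAAAd
AAdAd
dAAAA
dAAAA
ddddd
gen 1: AAdAA
ddddd
ddddd
dAddA
AdddA
gen 2: dAdAd
AdddA
ddddd
ddddA
ddAdd
gen 3: AAAAA
AdddA
AdddA
ddddd
ddAAd
gen 4: ddddd
ddAdd
AdddA
dddAA
Adddd
gen 5: ddddd
ddddd
AdddA
dddAd
ddddA
gen 6: ddddd
ddddd
ddddA
AddAd
ddddd
gen 7: ddddd
ddddd
ddddA
ddddA
ddddd

0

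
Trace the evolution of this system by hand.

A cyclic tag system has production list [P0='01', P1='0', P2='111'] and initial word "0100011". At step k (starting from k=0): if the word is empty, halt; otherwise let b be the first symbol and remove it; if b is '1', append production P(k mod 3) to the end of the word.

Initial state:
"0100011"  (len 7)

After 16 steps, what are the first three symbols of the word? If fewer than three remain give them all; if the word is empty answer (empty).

010

t=0: "0100011"  (len 7)
t=1: "100011"  (len 6)
t=2: "000110"  (len 6)
t=3: "00110"  (len 5)
t=4: "0110"  (len 4)
t=5: "110"  (len 3)
t=6: "10111"  (len 5)
t=7: "011101"  (len 6)
t=8: "11101"  (len 5)
t=9: "1101111"  (len 7)
t=10: "10111101"  (len 8)
t=11: "01111010"  (len 8)
t=12: "1111010"  (len 7)
t=13: "11101001"  (len 8)
t=14: "11010010"  (len 8)
t=15: "1010010111"  (len 10)
t=16: "01001011101"  (len 11)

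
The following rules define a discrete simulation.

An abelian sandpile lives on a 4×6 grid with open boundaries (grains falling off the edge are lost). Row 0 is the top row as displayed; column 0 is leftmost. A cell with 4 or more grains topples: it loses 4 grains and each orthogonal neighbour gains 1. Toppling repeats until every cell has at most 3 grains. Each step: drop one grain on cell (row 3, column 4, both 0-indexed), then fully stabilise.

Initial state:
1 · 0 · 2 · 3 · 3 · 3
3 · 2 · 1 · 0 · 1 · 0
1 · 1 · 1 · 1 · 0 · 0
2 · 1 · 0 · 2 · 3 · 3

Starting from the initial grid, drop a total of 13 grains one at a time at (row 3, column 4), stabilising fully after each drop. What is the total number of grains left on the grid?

40

k=0  1 · 0 · 2 · 3 · 3 · 3
3 · 2 · 1 · 0 · 1 · 0
1 · 1 · 1 · 1 · 0 · 0
2 · 1 · 0 · 2 · 3 · 3
k=1  1 · 0 · 2 · 3 · 3 · 3
3 · 2 · 1 · 0 · 1 · 0
1 · 1 · 1 · 1 · 1 · 1
2 · 1 · 0 · 3 · 1 · 0
k=2  1 · 0 · 2 · 3 · 3 · 3
3 · 2 · 1 · 0 · 1 · 0
1 · 1 · 1 · 1 · 1 · 1
2 · 1 · 0 · 3 · 2 · 0
k=3  1 · 0 · 2 · 3 · 3 · 3
3 · 2 · 1 · 0 · 1 · 0
1 · 1 · 1 · 1 · 1 · 1
2 · 1 · 0 · 3 · 3 · 0
k=4  1 · 0 · 2 · 3 · 3 · 3
3 · 2 · 1 · 0 · 1 · 0
1 · 1 · 1 · 2 · 2 · 1
2 · 1 · 1 · 0 · 1 · 1
k=5  1 · 0 · 2 · 3 · 3 · 3
3 · 2 · 1 · 0 · 1 · 0
1 · 1 · 1 · 2 · 2 · 1
2 · 1 · 1 · 0 · 2 · 1
k=6  1 · 0 · 2 · 3 · 3 · 3
3 · 2 · 1 · 0 · 1 · 0
1 · 1 · 1 · 2 · 2 · 1
2 · 1 · 1 · 0 · 3 · 1
k=7  1 · 0 · 2 · 3 · 3 · 3
3 · 2 · 1 · 0 · 1 · 0
1 · 1 · 1 · 2 · 3 · 1
2 · 1 · 1 · 1 · 0 · 2
k=8  1 · 0 · 2 · 3 · 3 · 3
3 · 2 · 1 · 0 · 1 · 0
1 · 1 · 1 · 2 · 3 · 1
2 · 1 · 1 · 1 · 1 · 2
k=9  1 · 0 · 2 · 3 · 3 · 3
3 · 2 · 1 · 0 · 1 · 0
1 · 1 · 1 · 2 · 3 · 1
2 · 1 · 1 · 1 · 2 · 2
k=10  1 · 0 · 2 · 3 · 3 · 3
3 · 2 · 1 · 0 · 1 · 0
1 · 1 · 1 · 2 · 3 · 1
2 · 1 · 1 · 1 · 3 · 2
k=11  1 · 0 · 2 · 3 · 3 · 3
3 · 2 · 1 · 0 · 2 · 0
1 · 1 · 1 · 3 · 0 · 2
2 · 1 · 1 · 2 · 1 · 3
k=12  1 · 0 · 2 · 3 · 3 · 3
3 · 2 · 1 · 0 · 2 · 0
1 · 1 · 1 · 3 · 0 · 2
2 · 1 · 1 · 2 · 2 · 3
k=13  1 · 0 · 2 · 3 · 3 · 3
3 · 2 · 1 · 0 · 2 · 0
1 · 1 · 1 · 3 · 0 · 2
2 · 1 · 1 · 2 · 3 · 3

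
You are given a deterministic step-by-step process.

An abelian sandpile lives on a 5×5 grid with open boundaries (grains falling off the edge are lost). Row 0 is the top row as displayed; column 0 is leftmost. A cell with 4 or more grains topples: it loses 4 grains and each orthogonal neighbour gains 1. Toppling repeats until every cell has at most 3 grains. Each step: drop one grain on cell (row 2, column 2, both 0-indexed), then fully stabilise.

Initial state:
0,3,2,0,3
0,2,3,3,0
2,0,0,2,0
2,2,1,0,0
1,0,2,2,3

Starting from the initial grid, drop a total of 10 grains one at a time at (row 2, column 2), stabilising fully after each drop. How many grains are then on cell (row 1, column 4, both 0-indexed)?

1

k=0  0,3,2,0,3
0,2,3,3,0
2,0,0,2,0
2,2,1,0,0
1,0,2,2,3
k=1  0,3,2,0,3
0,2,3,3,0
2,0,1,2,0
2,2,1,0,0
1,0,2,2,3
k=2  0,3,2,0,3
0,2,3,3,0
2,0,2,2,0
2,2,1,0,0
1,0,2,2,3
k=3  0,3,2,0,3
0,2,3,3,0
2,0,3,2,0
2,2,1,0,0
1,0,2,2,3
k=4  0,3,3,1,3
0,3,1,1,1
2,1,2,0,1
2,2,2,1,0
1,0,2,2,3
k=5  0,3,3,1,3
0,3,1,1,1
2,1,3,0,1
2,2,2,1,0
1,0,2,2,3
k=6  0,3,3,1,3
0,3,2,1,1
2,2,0,1,1
2,2,3,1,0
1,0,2,2,3
k=7  0,3,3,1,3
0,3,2,1,1
2,2,1,1,1
2,2,3,1,0
1,0,2,2,3
k=8  0,3,3,1,3
0,3,2,1,1
2,2,2,1,1
2,2,3,1,0
1,0,2,2,3
k=9  0,3,3,1,3
0,3,2,1,1
2,2,3,1,1
2,2,3,1,0
1,0,2,2,3
k=10  0,3,3,1,3
0,3,3,1,1
2,3,1,2,1
2,3,0,2,0
1,0,3,2,3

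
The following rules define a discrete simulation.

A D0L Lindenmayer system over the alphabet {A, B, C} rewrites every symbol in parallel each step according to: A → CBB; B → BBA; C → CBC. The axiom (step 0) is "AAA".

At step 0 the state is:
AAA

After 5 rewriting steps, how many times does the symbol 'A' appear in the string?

0) AAA
1) CBBCBBCBB
2) CBCBBABBACBCBBABBACBCBBABBA
3) CBCBBACBCBBABBACBBBBABBACBBCBCBBACBCBBABBACBBBBABBACBBCBCBBACBCBBABBACBBBBABBACBB
4) CBCBBACBCBBABBACBBCBCBBACBCBBABBACBBBBABBACBBCBCBBABBABBAB…ACBCBBABBACBBBBABBACBBCBCBBABBABBABBACBBBBABBACBBCBCBBABBA  (len 243)
5) CBCBBACBCBBABBACBBCBCBBACBCBBABBACBBBBABBACBBCBCBBABBACBCB…ABBABBABBACBBBBABBACBBCBCBBABBACBCBBACBCBBABBACBBBBABBACBB  (len 729)

144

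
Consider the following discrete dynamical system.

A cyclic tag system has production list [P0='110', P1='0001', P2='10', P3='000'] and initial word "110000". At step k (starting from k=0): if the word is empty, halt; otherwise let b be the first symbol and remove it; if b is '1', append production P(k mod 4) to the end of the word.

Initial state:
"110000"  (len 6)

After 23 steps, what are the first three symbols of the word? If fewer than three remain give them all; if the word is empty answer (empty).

011

gen 0: "110000"  (len 6)
gen 1: "10000110"  (len 8)
gen 2: "00001100001"  (len 11)
gen 3: "0001100001"  (len 10)
gen 4: "001100001"  (len 9)
gen 5: "01100001"  (len 8)
gen 6: "1100001"  (len 7)
gen 7: "10000110"  (len 8)
gen 8: "0000110000"  (len 10)
gen 9: "000110000"  (len 9)
gen 10: "00110000"  (len 8)
gen 11: "0110000"  (len 7)
gen 12: "110000"  (len 6)
gen 13: "10000110"  (len 8)
gen 14: "00001100001"  (len 11)
gen 15: "0001100001"  (len 10)
gen 16: "001100001"  (len 9)
gen 17: "01100001"  (len 8)
gen 18: "1100001"  (len 7)
gen 19: "10000110"  (len 8)
gen 20: "0000110000"  (len 10)
gen 21: "000110000"  (len 9)
gen 22: "00110000"  (len 8)
gen 23: "0110000"  (len 7)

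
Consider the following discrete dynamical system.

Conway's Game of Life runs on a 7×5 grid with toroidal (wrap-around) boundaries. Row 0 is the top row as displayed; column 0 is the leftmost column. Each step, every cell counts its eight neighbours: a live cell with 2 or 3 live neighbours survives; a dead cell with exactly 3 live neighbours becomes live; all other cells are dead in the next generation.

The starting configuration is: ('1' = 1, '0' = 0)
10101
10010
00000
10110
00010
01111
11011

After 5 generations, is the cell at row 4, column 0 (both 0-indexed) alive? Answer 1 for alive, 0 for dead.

1

0) 10101
10010
00000
10110
00010
01111
11011
1) 00100
11010
01110
00111
10000
01000
00000
2) 01100
10011
00000
10001
11111
00000
00000
3) 11111
11111
00010
00100
01110
11111
00000
4) 00000
00000
10000
01000
00000
10001
00000
5) 00000
00000
00000
00000
10000
00000
00000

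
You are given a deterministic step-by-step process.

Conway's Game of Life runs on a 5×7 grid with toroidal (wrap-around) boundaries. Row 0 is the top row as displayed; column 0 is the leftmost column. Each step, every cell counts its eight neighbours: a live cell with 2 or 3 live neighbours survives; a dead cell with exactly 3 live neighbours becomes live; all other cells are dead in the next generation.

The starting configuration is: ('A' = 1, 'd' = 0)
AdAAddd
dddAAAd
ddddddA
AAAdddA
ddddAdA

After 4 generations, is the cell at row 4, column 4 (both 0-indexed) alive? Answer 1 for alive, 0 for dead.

k=0  AdAAddd
dddAAAd
ddddddA
AAAdddA
ddddAdA
k=1  ddAdddA
ddAAAAA
dAAAAdA
dAddddA
dddddAA
k=2  AdAdddd
ddddddA
dAddddA
dAdAAdA
dddddAA
k=3  AddddAd
dAddddA
ddAdddA
ddAdAdA
dAAAAAA
k=4  dddAddd
dAdddAA
dAAAddA
ddddAdA
dAAdddd

0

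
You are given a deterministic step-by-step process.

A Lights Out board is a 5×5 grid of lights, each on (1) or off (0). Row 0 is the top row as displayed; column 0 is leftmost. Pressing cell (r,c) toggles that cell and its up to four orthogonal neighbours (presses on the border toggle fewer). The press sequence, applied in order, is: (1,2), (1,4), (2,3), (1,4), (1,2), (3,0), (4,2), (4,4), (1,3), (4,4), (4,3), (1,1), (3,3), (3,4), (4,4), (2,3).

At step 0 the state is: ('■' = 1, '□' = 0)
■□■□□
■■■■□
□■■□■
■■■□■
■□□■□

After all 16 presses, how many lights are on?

13

gen 0: ■□■□□
■■■■□
□■■□■
■■■□■
■□□■□
gen 1: ■□□□□
■□□□□
□■□□■
■■■□■
■□□■□
gen 2: ■□□□■
■□□■■
□■□□□
■■■□■
■□□■□
gen 3: ■□□□■
■□□□■
□■■■■
■■■■■
■□□■□
gen 4: ■□□□□
■□□■□
□■■■□
■■■■■
■□□■□
gen 5: ■□■□□
■■■□□
□■□■□
■■■■■
■□□■□
gen 6: ■□■□□
■■■□□
■■□■□
□□■■■
□□□■□
gen 7: ■□■□□
■■■□□
■■□■□
□□□■■
□■■□□
gen 8: ■□■□□
■■■□□
■■□■□
□□□■□
□■■■■
gen 9: ■□■■□
■■□■■
■■□□□
□□□■□
□■■■■
gen 10: ■□■■□
■■□■■
■■□□□
□□□■■
□■■□□
gen 11: ■□■■□
■■□■■
■■□□□
□□□□■
□■□■■
gen 12: ■■■■□
□□■■■
■□□□□
□□□□■
□■□■■
gen 13: ■■■■□
□□■■■
■□□■□
□□■■□
□■□□■
gen 14: ■■■■□
□□■■■
■□□■■
□□■□■
□■□□□
gen 15: ■■■■□
□□■■■
■□□■■
□□■□□
□■□■■
gen 16: ■■■■□
□□■□■
■□■□□
□□■■□
□■□■■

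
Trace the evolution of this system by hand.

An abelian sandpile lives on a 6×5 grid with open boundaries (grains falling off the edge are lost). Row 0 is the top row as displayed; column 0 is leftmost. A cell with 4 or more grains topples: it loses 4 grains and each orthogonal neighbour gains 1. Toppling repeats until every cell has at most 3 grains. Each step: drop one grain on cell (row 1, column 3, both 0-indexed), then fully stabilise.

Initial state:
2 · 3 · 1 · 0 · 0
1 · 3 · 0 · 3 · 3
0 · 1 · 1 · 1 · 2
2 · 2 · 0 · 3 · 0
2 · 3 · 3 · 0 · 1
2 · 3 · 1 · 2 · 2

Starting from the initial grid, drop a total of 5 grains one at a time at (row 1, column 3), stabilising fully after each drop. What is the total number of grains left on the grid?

51

t=0: 2 · 3 · 1 · 0 · 0
1 · 3 · 0 · 3 · 3
0 · 1 · 1 · 1 · 2
2 · 2 · 0 · 3 · 0
2 · 3 · 3 · 0 · 1
2 · 3 · 1 · 2 · 2
t=1: 2 · 3 · 1 · 1 · 1
1 · 3 · 1 · 1 · 0
0 · 1 · 1 · 2 · 3
2 · 2 · 0 · 3 · 0
2 · 3 · 3 · 0 · 1
2 · 3 · 1 · 2 · 2
t=2: 2 · 3 · 1 · 1 · 1
1 · 3 · 1 · 2 · 0
0 · 1 · 1 · 2 · 3
2 · 2 · 0 · 3 · 0
2 · 3 · 3 · 0 · 1
2 · 3 · 1 · 2 · 2
t=3: 2 · 3 · 1 · 1 · 1
1 · 3 · 1 · 3 · 0
0 · 1 · 1 · 2 · 3
2 · 2 · 0 · 3 · 0
2 · 3 · 3 · 0 · 1
2 · 3 · 1 · 2 · 2
t=4: 2 · 3 · 1 · 2 · 1
1 · 3 · 2 · 0 · 1
0 · 1 · 1 · 3 · 3
2 · 2 · 0 · 3 · 0
2 · 3 · 3 · 0 · 1
2 · 3 · 1 · 2 · 2
t=5: 2 · 3 · 1 · 2 · 1
1 · 3 · 2 · 1 · 1
0 · 1 · 1 · 3 · 3
2 · 2 · 0 · 3 · 0
2 · 3 · 3 · 0 · 1
2 · 3 · 1 · 2 · 2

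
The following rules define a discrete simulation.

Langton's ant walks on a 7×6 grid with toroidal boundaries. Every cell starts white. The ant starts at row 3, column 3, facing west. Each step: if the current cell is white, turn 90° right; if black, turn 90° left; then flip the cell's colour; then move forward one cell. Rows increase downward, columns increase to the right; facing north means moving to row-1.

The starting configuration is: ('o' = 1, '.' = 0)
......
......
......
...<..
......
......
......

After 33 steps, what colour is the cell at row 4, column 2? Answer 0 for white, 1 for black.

t=0: ......
......
......
...<..
......
......
......
t=1: ......
......
...^..
...o..
......
......
......
t=2: ......
......
...o>.
...o..
......
......
......
t=3: ......
......
...oo.
...ov.
......
......
......
t=4: ......
......
...oo.
...<o.
......
......
......
t=5: ......
......
...oo.
....o.
...v..
......
......
t=6: ......
......
...oo.
....o.
..<o..
......
......
t=7: ......
......
...oo.
..^.o.
..oo..
......
......
t=8: ......
......
...oo.
..o>o.
..oo..
......
......
t=9: ......
......
...oo.
..ooo.
..ov..
......
......
t=10: ......
......
...oo.
..ooo.
..o.>.
......
......
t=11: ......
......
...oo.
..ooo.
..o.o.
....v.
......
t=12: ......
......
...oo.
..ooo.
..o.o.
...<o.
......
t=13: ......
......
...oo.
..ooo.
..o^o.
...oo.
......
t=14: ......
......
...oo.
..ooo.
..oo>.
...oo.
......
t=15: ......
......
...oo.
..oo^.
..oo..
...oo.
......
t=16: ......
......
...oo.
..o<..
..oo..
...oo.
......
t=17: ......
......
...oo.
..o...
..ov..
...oo.
......
t=18: ......
......
...oo.
..o...
..o.>.
...oo.
......
t=19: ......
......
...oo.
..o...
..o.o.
...ov.
......
t=20: ......
......
...oo.
..o...
..o.o.
...o.>
......
t=21: ......
......
...oo.
..o...
..o.o.
...o.o
.....v
t=22: ......
......
...oo.
..o...
..o.o.
...o.o
....<o
t=23: ......
......
...oo.
..o...
..o.o.
...o^o
....oo
t=24: ......
......
...oo.
..o...
..o.o.
...oo>
....oo
t=25: ......
......
...oo.
..o...
..o.o^
...oo.
....oo
t=26: ......
......
...oo.
..o...
>.o.oo
...oo.
....oo
t=27: ......
......
...oo.
..o...
o.o.oo
v..oo.
....oo
t=28: ......
......
...oo.
..o...
o.o.oo
o..oo<
....oo
t=29: ......
......
...oo.
..o...
o.o.o^
o..ooo
....oo
t=30: ......
......
...oo.
..o...
o.o.<.
o..ooo
....oo
t=31: ......
......
...oo.
..o...
o.o...
o..ovo
....oo
t=32: ......
......
...oo.
..o...
o.o...
o..o.>
....oo
t=33: ......
......
...oo.
..o...
o.o..^
o..o..
....oo

1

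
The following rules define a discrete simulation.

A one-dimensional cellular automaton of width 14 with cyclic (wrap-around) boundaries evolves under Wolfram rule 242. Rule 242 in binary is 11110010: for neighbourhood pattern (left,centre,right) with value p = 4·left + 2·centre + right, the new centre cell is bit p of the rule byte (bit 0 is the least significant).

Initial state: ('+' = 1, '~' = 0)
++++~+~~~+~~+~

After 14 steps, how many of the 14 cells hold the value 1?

9

gen 0: ++++~+~~~+~~+~
gen 1: ~++++~+~+~++~+
gen 2: +~++++~+~+~++~
gen 3: ~+~++++~+~+~++
gen 4: +~+~++++~+~+~+
gen 5: ++~+~++++~+~+~
gen 6: ~++~+~++++~+~+
gen 7: +~++~+~++++~+~
gen 8: ~+~++~+~++++~+
gen 9: +~+~++~+~++++~
gen 10: ~+~+~++~+~++++
gen 11: +~+~+~++~+~+++
gen 12: ++~+~+~++~+~++
gen 13: +++~+~+~++~+~+
gen 14: ++++~+~+~++~+~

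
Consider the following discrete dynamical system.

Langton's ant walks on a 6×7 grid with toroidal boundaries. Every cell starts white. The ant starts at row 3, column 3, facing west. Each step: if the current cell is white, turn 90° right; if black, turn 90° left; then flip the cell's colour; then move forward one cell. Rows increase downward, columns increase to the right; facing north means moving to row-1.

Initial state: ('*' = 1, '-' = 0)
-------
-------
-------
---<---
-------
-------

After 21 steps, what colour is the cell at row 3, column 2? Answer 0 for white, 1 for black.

1

gen 0: -------
-------
-------
---<---
-------
-------
gen 1: -------
-------
---^---
---*---
-------
-------
gen 2: -------
-------
---*>--
---*---
-------
-------
gen 3: -------
-------
---**--
---*v--
-------
-------
gen 4: -------
-------
---**--
---<*--
-------
-------
gen 5: -------
-------
---**--
----*--
---v---
-------
gen 6: -------
-------
---**--
----*--
--<*---
-------
gen 7: -------
-------
---**--
--^-*--
--**---
-------
gen 8: -------
-------
---**--
--*>*--
--**---
-------
gen 9: -------
-------
---**--
--***--
--*v---
-------
gen 10: -------
-------
---**--
--***--
--*->--
-------
gen 11: -------
-------
---**--
--***--
--*-*--
----v--
gen 12: -------
-------
---**--
--***--
--*-*--
---<*--
gen 13: -------
-------
---**--
--***--
--*^*--
---**--
gen 14: -------
-------
---**--
--***--
--**>--
---**--
gen 15: -------
-------
---**--
--**^--
--**---
---**--
gen 16: -------
-------
---**--
--*<---
--**---
---**--
gen 17: -------
-------
---**--
--*----
--*v---
---**--
gen 18: -------
-------
---**--
--*----
--*->--
---**--
gen 19: -------
-------
---**--
--*----
--*-*--
---*v--
gen 20: -------
-------
---**--
--*----
--*-*--
---*->-
gen 21: -----v-
-------
---**--
--*----
--*-*--
---*-*-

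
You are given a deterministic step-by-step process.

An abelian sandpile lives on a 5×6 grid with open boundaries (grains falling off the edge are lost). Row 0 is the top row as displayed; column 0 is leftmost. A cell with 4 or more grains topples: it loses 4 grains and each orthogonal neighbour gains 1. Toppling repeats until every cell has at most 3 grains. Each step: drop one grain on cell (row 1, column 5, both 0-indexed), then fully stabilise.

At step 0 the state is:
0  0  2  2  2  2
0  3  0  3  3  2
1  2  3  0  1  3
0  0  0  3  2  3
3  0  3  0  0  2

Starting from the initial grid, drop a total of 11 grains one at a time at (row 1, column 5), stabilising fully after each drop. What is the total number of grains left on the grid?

45

[0] 0  0  2  2  2  2
0  3  0  3  3  2
1  2  3  0  1  3
0  0  0  3  2  3
3  0  3  0  0  2
[1] 0  0  2  2  2  2
0  3  0  3  3  3
1  2  3  0  1  3
0  0  0  3  2  3
3  0  3  0  0  2
[2] 0  0  2  3  3  3
0  3  1  0  1  2
1  2  3  1  3  1
0  0  0  3  3  0
3  0  3  0  0  3
[3] 0  0  2  3  3  3
0  3  1  0  1  3
1  2  3  1  3  1
0  0  0  3  3  0
3  0  3  0  0  3
[4] 0  0  3  0  1  1
0  3  1  1  3  1
1  2  3  1  3  2
0  0  0  3  3  0
3  0  3  0  0  3
[5] 0  0  3  0  1  1
0  3  1  1  3  2
1  2  3  1  3  2
0  0  0  3  3  0
3  0  3  0  0  3
[6] 0  0  3  0  1  1
0  3  1  1  3  3
1  2  3  1  3  2
0  0  0  3  3  0
3  0  3  0  0  3
[7] 0  0  3  0  2  2
0  3  1  2  1  2
1  2  3  3  2  0
0  0  1  0  1  2
3  0  3  1  1  3
[8] 0  0  3  0  2  2
0  3  1  2  1  3
1  2  3  3  2  0
0  0  1  0  1  2
3  0  3  1  1  3
[9] 0  0  3  0  2  3
0  3  1  2  2  0
1  2  3  3  2  1
0  0  1  0  1  2
3  0  3  1  1  3
[10] 0  0  3  0  2  3
0  3  1  2  2  1
1  2  3  3  2  1
0  0  1  0  1  2
3  0  3  1  1  3
[11] 0  0  3  0  2  3
0  3  1  2  2  2
1  2  3  3  2  1
0  0  1  0  1  2
3  0  3  1  1  3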